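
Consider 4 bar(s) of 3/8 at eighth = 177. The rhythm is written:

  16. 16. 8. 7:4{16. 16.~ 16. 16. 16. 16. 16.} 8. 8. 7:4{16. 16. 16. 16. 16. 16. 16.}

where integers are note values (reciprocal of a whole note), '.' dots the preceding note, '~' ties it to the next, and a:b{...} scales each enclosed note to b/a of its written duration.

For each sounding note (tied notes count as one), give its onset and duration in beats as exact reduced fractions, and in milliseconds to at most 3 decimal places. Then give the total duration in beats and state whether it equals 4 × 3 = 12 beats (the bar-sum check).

1) 0.0ms=0b +254.237ms=3/4b
2) 254.237ms=3/4b +254.237ms=3/4b
3) 508.475ms=3/2b +508.475ms=3/2b
4) 1016.949ms=3b +145.278ms=3/7b
5) 1162.228ms=24/7b +290.557ms=6/7b
6) 1452.785ms=30/7b +145.278ms=3/7b
7) 1598.063ms=33/7b +145.278ms=3/7b
8) 1743.341ms=36/7b +145.278ms=3/7b
9) 1888.62ms=39/7b +145.278ms=3/7b
10) 2033.898ms=6b +508.475ms=3/2b
11) 2542.373ms=15/2b +508.475ms=3/2b
12) 3050.847ms=9b +145.278ms=3/7b
13) 3196.126ms=66/7b +145.278ms=3/7b
14) 3341.404ms=69/7b +145.278ms=3/7b
15) 3486.683ms=72/7b +145.278ms=3/7b
16) 3631.961ms=75/7b +145.278ms=3/7b
17) 3777.24ms=78/7b +145.278ms=3/7b
18) 3922.518ms=81/7b +145.278ms=3/7b
Σ=12b of 12 (177bpm 3/8) — PASS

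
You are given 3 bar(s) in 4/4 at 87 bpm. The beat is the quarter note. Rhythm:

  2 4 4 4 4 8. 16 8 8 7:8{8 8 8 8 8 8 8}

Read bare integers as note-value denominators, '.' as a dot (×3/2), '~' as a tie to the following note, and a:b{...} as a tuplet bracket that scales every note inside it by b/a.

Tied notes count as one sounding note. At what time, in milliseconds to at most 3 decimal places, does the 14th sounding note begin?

1. 0.0ms @ 0 + 1379.31ms (2)
2. 1379.31ms @ 2 + 689.655ms (1)
3. 2068.966ms @ 3 + 689.655ms (1)
4. 2758.621ms @ 4 + 689.655ms (1)
5. 3448.276ms @ 5 + 689.655ms (1)
6. 4137.931ms @ 6 + 517.241ms (3/4)
7. 4655.172ms @ 27/4 + 172.414ms (1/4)
8. 4827.586ms @ 7 + 344.828ms (1/2)
9. 5172.414ms @ 15/2 + 344.828ms (1/2)
10. 5517.241ms @ 8 + 394.089ms (4/7)
11. 5911.33ms @ 60/7 + 394.089ms (4/7)
12. 6305.419ms @ 64/7 + 394.089ms (4/7)
13. 6699.507ms @ 68/7 + 394.089ms (4/7)
14. 7093.596ms @ 72/7 + 394.089ms (4/7)
15. 7487.685ms @ 76/7 + 394.089ms (4/7)
16. 7881.773ms @ 80/7 + 394.089ms (4/7)

note 14 onset = 72/7b = 7093.596ms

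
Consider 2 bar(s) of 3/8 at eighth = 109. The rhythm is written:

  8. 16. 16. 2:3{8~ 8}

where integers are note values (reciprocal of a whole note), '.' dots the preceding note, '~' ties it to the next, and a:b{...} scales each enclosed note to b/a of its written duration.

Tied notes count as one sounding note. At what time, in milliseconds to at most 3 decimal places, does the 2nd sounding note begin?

1. 0.0ms @ 0 + 825.688ms (3/2)
2. 825.688ms @ 3/2 + 412.844ms (3/4)
3. 1238.532ms @ 9/4 + 412.844ms (3/4)
4. 1651.376ms @ 3 + 1651.376ms (3)

note 2 onset = 3/2b = 825.688ms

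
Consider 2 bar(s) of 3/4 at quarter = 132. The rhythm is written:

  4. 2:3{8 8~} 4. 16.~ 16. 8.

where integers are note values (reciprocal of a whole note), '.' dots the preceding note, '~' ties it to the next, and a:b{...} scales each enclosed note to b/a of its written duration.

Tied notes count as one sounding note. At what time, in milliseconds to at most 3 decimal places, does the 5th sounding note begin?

1. 0.0ms @ 0 + 681.818ms (3/2)
2. 681.818ms @ 3/2 + 340.909ms (3/4)
3. 1022.727ms @ 9/4 + 1022.727ms (9/4)
4. 2045.455ms @ 9/2 + 340.909ms (3/4)
5. 2386.364ms @ 21/4 + 340.909ms (3/4)

note 5 onset = 21/4b = 2386.364ms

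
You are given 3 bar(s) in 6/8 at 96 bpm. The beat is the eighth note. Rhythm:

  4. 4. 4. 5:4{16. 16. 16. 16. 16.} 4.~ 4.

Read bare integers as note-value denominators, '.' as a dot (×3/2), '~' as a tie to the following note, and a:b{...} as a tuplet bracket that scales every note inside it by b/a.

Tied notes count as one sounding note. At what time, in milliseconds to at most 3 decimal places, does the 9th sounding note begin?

1. 0.0ms @ 0 + 1875.0ms (3)
2. 1875.0ms @ 3 + 1875.0ms (3)
3. 3750.0ms @ 6 + 1875.0ms (3)
4. 5625.0ms @ 9 + 375.0ms (3/5)
5. 6000.0ms @ 48/5 + 375.0ms (3/5)
6. 6375.0ms @ 51/5 + 375.0ms (3/5)
7. 6750.0ms @ 54/5 + 375.0ms (3/5)
8. 7125.0ms @ 57/5 + 375.0ms (3/5)
9. 7500.0ms @ 12 + 3750.0ms (6)

note 9 onset = 12b = 7500.0ms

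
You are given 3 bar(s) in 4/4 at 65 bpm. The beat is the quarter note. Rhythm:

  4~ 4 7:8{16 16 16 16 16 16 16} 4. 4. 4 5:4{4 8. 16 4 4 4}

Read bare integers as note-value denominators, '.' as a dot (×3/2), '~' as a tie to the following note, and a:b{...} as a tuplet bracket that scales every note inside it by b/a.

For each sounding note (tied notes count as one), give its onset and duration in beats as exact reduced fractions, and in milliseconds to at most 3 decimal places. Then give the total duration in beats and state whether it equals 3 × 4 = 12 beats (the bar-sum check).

1) 0.0ms=0b +1846.154ms=2b
2) 1846.154ms=2b +263.736ms=2/7b
3) 2109.89ms=16/7b +263.736ms=2/7b
4) 2373.626ms=18/7b +263.736ms=2/7b
5) 2637.363ms=20/7b +263.736ms=2/7b
6) 2901.099ms=22/7b +263.736ms=2/7b
7) 3164.835ms=24/7b +263.736ms=2/7b
8) 3428.571ms=26/7b +263.736ms=2/7b
9) 3692.308ms=4b +1384.615ms=3/2b
10) 5076.923ms=11/2b +1384.615ms=3/2b
11) 6461.538ms=7b +923.077ms=1b
12) 7384.615ms=8b +738.462ms=4/5b
13) 8123.077ms=44/5b +553.846ms=3/5b
14) 8676.923ms=47/5b +184.615ms=1/5b
15) 8861.538ms=48/5b +738.462ms=4/5b
16) 9600.0ms=52/5b +738.462ms=4/5b
17) 10338.462ms=56/5b +738.462ms=4/5b
Σ=12b of 12 (65bpm 4/4) — PASS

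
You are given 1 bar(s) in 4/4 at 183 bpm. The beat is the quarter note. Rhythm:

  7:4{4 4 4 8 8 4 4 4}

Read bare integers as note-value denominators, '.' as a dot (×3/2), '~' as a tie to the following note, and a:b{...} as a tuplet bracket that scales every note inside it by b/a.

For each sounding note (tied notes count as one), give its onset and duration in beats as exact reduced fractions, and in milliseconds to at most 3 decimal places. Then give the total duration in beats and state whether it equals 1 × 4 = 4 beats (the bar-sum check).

1) 0.0ms=0b +187.354ms=4/7b
2) 187.354ms=4/7b +187.354ms=4/7b
3) 374.707ms=8/7b +187.354ms=4/7b
4) 562.061ms=12/7b +93.677ms=2/7b
5) 655.738ms=2b +93.677ms=2/7b
6) 749.415ms=16/7b +187.354ms=4/7b
7) 936.768ms=20/7b +187.354ms=4/7b
8) 1124.122ms=24/7b +187.354ms=4/7b
Σ=4b of 4 (183bpm 4/4) — PASS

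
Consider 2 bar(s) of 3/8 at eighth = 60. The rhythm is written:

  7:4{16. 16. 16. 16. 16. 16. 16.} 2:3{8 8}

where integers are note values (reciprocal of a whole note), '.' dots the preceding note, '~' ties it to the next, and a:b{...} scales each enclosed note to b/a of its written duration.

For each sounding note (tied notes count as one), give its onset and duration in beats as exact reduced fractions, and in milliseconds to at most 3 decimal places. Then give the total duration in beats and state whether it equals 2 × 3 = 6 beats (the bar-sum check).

1) 0.0ms=0b +428.571ms=3/7b
2) 428.571ms=3/7b +428.571ms=3/7b
3) 857.143ms=6/7b +428.571ms=3/7b
4) 1285.714ms=9/7b +428.571ms=3/7b
5) 1714.286ms=12/7b +428.571ms=3/7b
6) 2142.857ms=15/7b +428.571ms=3/7b
7) 2571.429ms=18/7b +428.571ms=3/7b
8) 3000.0ms=3b +1500.0ms=3/2b
9) 4500.0ms=9/2b +1500.0ms=3/2b
Σ=6b of 6 (60bpm 3/8) — PASS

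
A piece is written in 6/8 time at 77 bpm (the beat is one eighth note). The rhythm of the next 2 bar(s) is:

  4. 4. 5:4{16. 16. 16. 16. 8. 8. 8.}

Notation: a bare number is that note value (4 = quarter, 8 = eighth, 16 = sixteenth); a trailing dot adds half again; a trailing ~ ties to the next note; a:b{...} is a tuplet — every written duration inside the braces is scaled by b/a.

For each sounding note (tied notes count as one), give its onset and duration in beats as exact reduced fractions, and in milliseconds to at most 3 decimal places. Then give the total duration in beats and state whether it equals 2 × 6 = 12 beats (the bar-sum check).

1) 0.0ms=0b +2337.662ms=3b
2) 2337.662ms=3b +2337.662ms=3b
3) 4675.325ms=6b +467.532ms=3/5b
4) 5142.857ms=33/5b +467.532ms=3/5b
5) 5610.39ms=36/5b +467.532ms=3/5b
6) 6077.922ms=39/5b +467.532ms=3/5b
7) 6545.455ms=42/5b +935.065ms=6/5b
8) 7480.519ms=48/5b +935.065ms=6/5b
9) 8415.584ms=54/5b +935.065ms=6/5b
Σ=12b of 12 (77bpm 6/8) — PASS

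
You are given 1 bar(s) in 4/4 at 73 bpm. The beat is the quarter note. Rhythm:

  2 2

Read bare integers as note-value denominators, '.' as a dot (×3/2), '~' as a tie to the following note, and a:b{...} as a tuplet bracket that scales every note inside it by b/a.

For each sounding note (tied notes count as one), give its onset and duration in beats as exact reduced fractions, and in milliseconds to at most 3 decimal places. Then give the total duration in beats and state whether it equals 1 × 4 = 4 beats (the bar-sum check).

1) 0.0ms=0b +1643.836ms=2b
2) 1643.836ms=2b +1643.836ms=2b
Σ=4b of 4 (73bpm 4/4) — PASS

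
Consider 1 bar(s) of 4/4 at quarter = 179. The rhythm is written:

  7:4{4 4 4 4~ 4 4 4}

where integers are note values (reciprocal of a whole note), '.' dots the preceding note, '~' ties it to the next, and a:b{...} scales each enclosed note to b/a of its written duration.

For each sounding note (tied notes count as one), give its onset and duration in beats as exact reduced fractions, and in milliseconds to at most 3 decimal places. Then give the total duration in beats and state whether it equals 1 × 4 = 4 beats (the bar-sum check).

1) 0.0ms=0b +191.54ms=4/7b
2) 191.54ms=4/7b +191.54ms=4/7b
3) 383.081ms=8/7b +191.54ms=4/7b
4) 574.621ms=12/7b +383.081ms=8/7b
5) 957.702ms=20/7b +191.54ms=4/7b
6) 1149.242ms=24/7b +191.54ms=4/7b
Σ=4b of 4 (179bpm 4/4) — PASS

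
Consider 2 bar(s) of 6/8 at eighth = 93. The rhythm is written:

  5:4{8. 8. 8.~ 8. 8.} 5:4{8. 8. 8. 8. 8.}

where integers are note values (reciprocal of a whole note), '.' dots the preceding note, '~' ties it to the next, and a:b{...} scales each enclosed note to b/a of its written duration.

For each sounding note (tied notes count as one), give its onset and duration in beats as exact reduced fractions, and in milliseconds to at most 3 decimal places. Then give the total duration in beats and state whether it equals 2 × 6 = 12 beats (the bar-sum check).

1) 0.0ms=0b +774.194ms=6/5b
2) 774.194ms=6/5b +774.194ms=6/5b
3) 1548.387ms=12/5b +1548.387ms=12/5b
4) 3096.774ms=24/5b +774.194ms=6/5b
5) 3870.968ms=6b +774.194ms=6/5b
6) 4645.161ms=36/5b +774.194ms=6/5b
7) 5419.355ms=42/5b +774.194ms=6/5b
8) 6193.548ms=48/5b +774.194ms=6/5b
9) 6967.742ms=54/5b +774.194ms=6/5b
Σ=12b of 12 (93bpm 6/8) — PASS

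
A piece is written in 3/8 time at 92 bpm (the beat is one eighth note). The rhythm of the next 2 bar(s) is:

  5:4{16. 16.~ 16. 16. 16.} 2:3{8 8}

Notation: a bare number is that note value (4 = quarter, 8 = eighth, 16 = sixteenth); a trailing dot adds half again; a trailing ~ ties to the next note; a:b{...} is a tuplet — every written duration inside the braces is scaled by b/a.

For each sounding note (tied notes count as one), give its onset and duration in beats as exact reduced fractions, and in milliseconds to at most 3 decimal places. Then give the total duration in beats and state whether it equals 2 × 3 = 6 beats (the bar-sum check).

1) 0.0ms=0b +391.304ms=3/5b
2) 391.304ms=3/5b +782.609ms=6/5b
3) 1173.913ms=9/5b +391.304ms=3/5b
4) 1565.217ms=12/5b +391.304ms=3/5b
5) 1956.522ms=3b +978.261ms=3/2b
6) 2934.783ms=9/2b +978.261ms=3/2b
Σ=6b of 6 (92bpm 3/8) — PASS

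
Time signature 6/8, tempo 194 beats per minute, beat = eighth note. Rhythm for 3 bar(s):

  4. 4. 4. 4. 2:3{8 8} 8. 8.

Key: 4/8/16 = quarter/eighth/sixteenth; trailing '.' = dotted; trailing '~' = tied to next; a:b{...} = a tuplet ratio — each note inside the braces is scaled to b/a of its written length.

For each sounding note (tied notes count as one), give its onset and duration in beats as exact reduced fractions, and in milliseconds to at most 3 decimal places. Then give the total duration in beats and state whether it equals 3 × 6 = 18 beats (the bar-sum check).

1) 0.0ms=0b +927.835ms=3b
2) 927.835ms=3b +927.835ms=3b
3) 1855.67ms=6b +927.835ms=3b
4) 2783.505ms=9b +927.835ms=3b
5) 3711.34ms=12b +463.918ms=3/2b
6) 4175.258ms=27/2b +463.918ms=3/2b
7) 4639.175ms=15b +463.918ms=3/2b
8) 5103.093ms=33/2b +463.918ms=3/2b
Σ=18b of 18 (194bpm 6/8) — PASS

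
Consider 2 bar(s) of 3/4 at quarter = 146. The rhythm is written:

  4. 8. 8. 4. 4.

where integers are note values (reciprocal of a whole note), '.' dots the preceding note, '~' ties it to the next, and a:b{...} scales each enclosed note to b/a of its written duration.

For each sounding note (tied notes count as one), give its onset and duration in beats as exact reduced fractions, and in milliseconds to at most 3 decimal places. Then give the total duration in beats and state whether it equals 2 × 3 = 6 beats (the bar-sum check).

1) 0.0ms=0b +616.438ms=3/2b
2) 616.438ms=3/2b +308.219ms=3/4b
3) 924.658ms=9/4b +308.219ms=3/4b
4) 1232.877ms=3b +616.438ms=3/2b
5) 1849.315ms=9/2b +616.438ms=3/2b
Σ=6b of 6 (146bpm 3/4) — PASS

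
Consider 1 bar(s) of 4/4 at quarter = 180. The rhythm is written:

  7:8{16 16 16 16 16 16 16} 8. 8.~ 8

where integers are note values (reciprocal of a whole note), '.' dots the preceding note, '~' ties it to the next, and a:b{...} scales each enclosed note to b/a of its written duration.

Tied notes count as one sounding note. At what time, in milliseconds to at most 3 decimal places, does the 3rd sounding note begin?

note 3 onset = 4/7b = 190.476ms

1. 0.0ms @ 0 + 95.238ms (2/7)
2. 95.238ms @ 2/7 + 95.238ms (2/7)
3. 190.476ms @ 4/7 + 95.238ms (2/7)
4. 285.714ms @ 6/7 + 95.238ms (2/7)
5. 380.952ms @ 8/7 + 95.238ms (2/7)
6. 476.19ms @ 10/7 + 95.238ms (2/7)
7. 571.429ms @ 12/7 + 95.238ms (2/7)
8. 666.667ms @ 2 + 250.0ms (3/4)
9. 916.667ms @ 11/4 + 416.667ms (5/4)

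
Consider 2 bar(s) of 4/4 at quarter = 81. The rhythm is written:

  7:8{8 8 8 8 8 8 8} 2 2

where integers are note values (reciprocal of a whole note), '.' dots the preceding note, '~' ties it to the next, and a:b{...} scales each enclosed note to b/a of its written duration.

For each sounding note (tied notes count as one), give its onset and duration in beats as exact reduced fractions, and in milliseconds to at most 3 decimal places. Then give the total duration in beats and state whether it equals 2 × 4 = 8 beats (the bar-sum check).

1) 0.0ms=0b +423.28ms=4/7b
2) 423.28ms=4/7b +423.28ms=4/7b
3) 846.561ms=8/7b +423.28ms=4/7b
4) 1269.841ms=12/7b +423.28ms=4/7b
5) 1693.122ms=16/7b +423.28ms=4/7b
6) 2116.402ms=20/7b +423.28ms=4/7b
7) 2539.683ms=24/7b +423.28ms=4/7b
8) 2962.963ms=4b +1481.481ms=2b
9) 4444.444ms=6b +1481.481ms=2b
Σ=8b of 8 (81bpm 4/4) — PASS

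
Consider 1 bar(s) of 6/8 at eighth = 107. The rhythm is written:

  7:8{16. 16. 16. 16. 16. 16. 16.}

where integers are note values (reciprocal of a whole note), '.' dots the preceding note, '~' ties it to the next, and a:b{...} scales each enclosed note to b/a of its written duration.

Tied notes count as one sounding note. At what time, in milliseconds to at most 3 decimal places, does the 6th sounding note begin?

1. 0.0ms @ 0 + 480.641ms (6/7)
2. 480.641ms @ 6/7 + 480.641ms (6/7)
3. 961.282ms @ 12/7 + 480.641ms (6/7)
4. 1441.923ms @ 18/7 + 480.641ms (6/7)
5. 1922.563ms @ 24/7 + 480.641ms (6/7)
6. 2403.204ms @ 30/7 + 480.641ms (6/7)
7. 2883.845ms @ 36/7 + 480.641ms (6/7)

note 6 onset = 30/7b = 2403.204ms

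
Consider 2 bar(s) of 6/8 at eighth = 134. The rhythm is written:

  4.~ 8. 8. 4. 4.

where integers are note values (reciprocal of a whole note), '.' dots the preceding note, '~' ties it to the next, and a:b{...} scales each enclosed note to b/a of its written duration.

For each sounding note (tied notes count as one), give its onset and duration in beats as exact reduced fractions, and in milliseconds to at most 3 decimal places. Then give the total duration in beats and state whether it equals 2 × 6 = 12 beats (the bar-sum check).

1) 0.0ms=0b +2014.925ms=9/2b
2) 2014.925ms=9/2b +671.642ms=3/2b
3) 2686.567ms=6b +1343.284ms=3b
4) 4029.851ms=9b +1343.284ms=3b
Σ=12b of 12 (134bpm 6/8) — PASS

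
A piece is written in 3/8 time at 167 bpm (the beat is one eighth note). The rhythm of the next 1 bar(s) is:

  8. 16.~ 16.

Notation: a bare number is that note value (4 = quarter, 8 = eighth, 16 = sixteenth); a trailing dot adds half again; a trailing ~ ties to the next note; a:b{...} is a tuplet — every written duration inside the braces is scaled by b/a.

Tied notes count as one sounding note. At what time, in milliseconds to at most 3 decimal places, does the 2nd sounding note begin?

1. 0.0ms @ 0 + 538.922ms (3/2)
2. 538.922ms @ 3/2 + 538.922ms (3/2)

note 2 onset = 3/2b = 538.922ms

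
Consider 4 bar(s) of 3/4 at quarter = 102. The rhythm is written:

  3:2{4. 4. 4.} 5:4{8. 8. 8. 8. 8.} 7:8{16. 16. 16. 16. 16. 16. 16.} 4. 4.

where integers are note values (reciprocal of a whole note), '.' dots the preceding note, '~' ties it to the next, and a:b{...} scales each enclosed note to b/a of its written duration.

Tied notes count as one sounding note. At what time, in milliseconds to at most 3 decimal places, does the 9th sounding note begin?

note 9 onset = 6b = 3529.412ms

1. 0.0ms @ 0 + 588.235ms (1)
2. 588.235ms @ 1 + 588.235ms (1)
3. 1176.471ms @ 2 + 588.235ms (1)
4. 1764.706ms @ 3 + 352.941ms (3/5)
5. 2117.647ms @ 18/5 + 352.941ms (3/5)
6. 2470.588ms @ 21/5 + 352.941ms (3/5)
7. 2823.529ms @ 24/5 + 352.941ms (3/5)
8. 3176.471ms @ 27/5 + 352.941ms (3/5)
9. 3529.412ms @ 6 + 252.101ms (3/7)
10. 3781.513ms @ 45/7 + 252.101ms (3/7)
11. 4033.613ms @ 48/7 + 252.101ms (3/7)
12. 4285.714ms @ 51/7 + 252.101ms (3/7)
13. 4537.815ms @ 54/7 + 252.101ms (3/7)
14. 4789.916ms @ 57/7 + 252.101ms (3/7)
15. 5042.017ms @ 60/7 + 252.101ms (3/7)
16. 5294.118ms @ 9 + 882.353ms (3/2)
17. 6176.471ms @ 21/2 + 882.353ms (3/2)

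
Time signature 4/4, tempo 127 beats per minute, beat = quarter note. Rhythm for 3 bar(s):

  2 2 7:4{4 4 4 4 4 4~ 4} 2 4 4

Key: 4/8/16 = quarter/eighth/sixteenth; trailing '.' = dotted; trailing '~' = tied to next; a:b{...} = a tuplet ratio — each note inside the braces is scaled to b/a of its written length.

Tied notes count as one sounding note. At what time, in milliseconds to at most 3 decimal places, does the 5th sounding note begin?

1. 0.0ms @ 0 + 944.882ms (2)
2. 944.882ms @ 2 + 944.882ms (2)
3. 1889.764ms @ 4 + 269.966ms (4/7)
4. 2159.73ms @ 32/7 + 269.966ms (4/7)
5. 2429.696ms @ 36/7 + 269.966ms (4/7)
6. 2699.663ms @ 40/7 + 269.966ms (4/7)
7. 2969.629ms @ 44/7 + 269.966ms (4/7)
8. 3239.595ms @ 48/7 + 539.933ms (8/7)
9. 3779.528ms @ 8 + 944.882ms (2)
10. 4724.409ms @ 10 + 472.441ms (1)
11. 5196.85ms @ 11 + 472.441ms (1)

note 5 onset = 36/7b = 2429.696ms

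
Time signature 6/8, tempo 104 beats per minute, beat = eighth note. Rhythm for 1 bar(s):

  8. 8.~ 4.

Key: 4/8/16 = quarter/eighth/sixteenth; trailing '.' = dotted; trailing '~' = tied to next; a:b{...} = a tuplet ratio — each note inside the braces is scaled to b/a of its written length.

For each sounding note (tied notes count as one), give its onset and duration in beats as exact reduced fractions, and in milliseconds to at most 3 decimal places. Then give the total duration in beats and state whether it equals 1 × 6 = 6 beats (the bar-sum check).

1) 0.0ms=0b +865.385ms=3/2b
2) 865.385ms=3/2b +2596.154ms=9/2b
Σ=6b of 6 (104bpm 6/8) — PASS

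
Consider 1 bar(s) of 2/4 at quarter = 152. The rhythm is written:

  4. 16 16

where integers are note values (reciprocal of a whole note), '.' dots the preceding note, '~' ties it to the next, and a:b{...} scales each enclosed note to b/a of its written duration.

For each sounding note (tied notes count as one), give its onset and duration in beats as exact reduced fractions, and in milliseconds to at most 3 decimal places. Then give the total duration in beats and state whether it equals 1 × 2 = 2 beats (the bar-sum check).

1) 0.0ms=0b +592.105ms=3/2b
2) 592.105ms=3/2b +98.684ms=1/4b
3) 690.789ms=7/4b +98.684ms=1/4b
Σ=2b of 2 (152bpm 2/4) — PASS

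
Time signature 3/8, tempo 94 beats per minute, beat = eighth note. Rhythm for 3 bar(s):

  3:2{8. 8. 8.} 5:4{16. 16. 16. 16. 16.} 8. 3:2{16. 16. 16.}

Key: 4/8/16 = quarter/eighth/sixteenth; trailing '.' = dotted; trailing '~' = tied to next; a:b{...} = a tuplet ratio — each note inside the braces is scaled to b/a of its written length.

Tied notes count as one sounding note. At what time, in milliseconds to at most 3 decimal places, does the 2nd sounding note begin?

note 2 onset = 1b = 638.298ms

1. 0.0ms @ 0 + 638.298ms (1)
2. 638.298ms @ 1 + 638.298ms (1)
3. 1276.596ms @ 2 + 638.298ms (1)
4. 1914.894ms @ 3 + 382.979ms (3/5)
5. 2297.872ms @ 18/5 + 382.979ms (3/5)
6. 2680.851ms @ 21/5 + 382.979ms (3/5)
7. 3063.83ms @ 24/5 + 382.979ms (3/5)
8. 3446.809ms @ 27/5 + 382.979ms (3/5)
9. 3829.787ms @ 6 + 957.447ms (3/2)
10. 4787.234ms @ 15/2 + 319.149ms (1/2)
11. 5106.383ms @ 8 + 319.149ms (1/2)
12. 5425.532ms @ 17/2 + 319.149ms (1/2)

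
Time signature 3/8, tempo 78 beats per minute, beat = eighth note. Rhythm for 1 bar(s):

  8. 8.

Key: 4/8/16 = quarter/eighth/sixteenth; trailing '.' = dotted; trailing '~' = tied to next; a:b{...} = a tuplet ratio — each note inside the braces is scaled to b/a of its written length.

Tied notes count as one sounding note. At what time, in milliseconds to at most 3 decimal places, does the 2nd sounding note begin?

note 2 onset = 3/2b = 1153.846ms

1. 0.0ms @ 0 + 1153.846ms (3/2)
2. 1153.846ms @ 3/2 + 1153.846ms (3/2)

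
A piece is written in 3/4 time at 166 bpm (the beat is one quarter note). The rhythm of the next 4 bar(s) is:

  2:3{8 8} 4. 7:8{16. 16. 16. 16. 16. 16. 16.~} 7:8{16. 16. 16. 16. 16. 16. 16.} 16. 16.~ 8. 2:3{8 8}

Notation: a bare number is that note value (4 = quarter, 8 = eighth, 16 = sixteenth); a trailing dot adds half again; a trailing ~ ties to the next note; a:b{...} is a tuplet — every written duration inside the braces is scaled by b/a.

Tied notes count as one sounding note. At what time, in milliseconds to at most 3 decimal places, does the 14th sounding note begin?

note 14 onset = 54/7b = 2788.296ms

1. 0.0ms @ 0 + 271.084ms (3/4)
2. 271.084ms @ 3/4 + 271.084ms (3/4)
3. 542.169ms @ 3/2 + 542.169ms (3/2)
4. 1084.337ms @ 3 + 154.905ms (3/7)
5. 1239.243ms @ 24/7 + 154.905ms (3/7)
6. 1394.148ms @ 27/7 + 154.905ms (3/7)
7. 1549.053ms @ 30/7 + 154.905ms (3/7)
8. 1703.959ms @ 33/7 + 154.905ms (3/7)
9. 1858.864ms @ 36/7 + 154.905ms (3/7)
10. 2013.769ms @ 39/7 + 309.811ms (6/7)
11. 2323.58ms @ 45/7 + 154.905ms (3/7)
12. 2478.485ms @ 48/7 + 154.905ms (3/7)
13. 2633.391ms @ 51/7 + 154.905ms (3/7)
14. 2788.296ms @ 54/7 + 154.905ms (3/7)
15. 2943.201ms @ 57/7 + 154.905ms (3/7)
16. 3098.107ms @ 60/7 + 154.905ms (3/7)
17. 3253.012ms @ 9 + 135.542ms (3/8)
18. 3388.554ms @ 75/8 + 406.627ms (9/8)
19. 3795.181ms @ 21/2 + 271.084ms (3/4)
20. 4066.265ms @ 45/4 + 271.084ms (3/4)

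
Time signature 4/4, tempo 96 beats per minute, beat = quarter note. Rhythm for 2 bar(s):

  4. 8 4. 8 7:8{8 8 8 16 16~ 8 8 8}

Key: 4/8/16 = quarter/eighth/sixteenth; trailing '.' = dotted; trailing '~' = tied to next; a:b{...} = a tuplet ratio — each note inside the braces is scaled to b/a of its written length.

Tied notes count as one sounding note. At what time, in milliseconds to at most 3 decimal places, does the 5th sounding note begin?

note 5 onset = 4b = 2500.0ms

1. 0.0ms @ 0 + 937.5ms (3/2)
2. 937.5ms @ 3/2 + 312.5ms (1/2)
3. 1250.0ms @ 2 + 937.5ms (3/2)
4. 2187.5ms @ 7/2 + 312.5ms (1/2)
5. 2500.0ms @ 4 + 357.143ms (4/7)
6. 2857.143ms @ 32/7 + 357.143ms (4/7)
7. 3214.286ms @ 36/7 + 357.143ms (4/7)
8. 3571.429ms @ 40/7 + 178.571ms (2/7)
9. 3750.0ms @ 6 + 535.714ms (6/7)
10. 4285.714ms @ 48/7 + 357.143ms (4/7)
11. 4642.857ms @ 52/7 + 357.143ms (4/7)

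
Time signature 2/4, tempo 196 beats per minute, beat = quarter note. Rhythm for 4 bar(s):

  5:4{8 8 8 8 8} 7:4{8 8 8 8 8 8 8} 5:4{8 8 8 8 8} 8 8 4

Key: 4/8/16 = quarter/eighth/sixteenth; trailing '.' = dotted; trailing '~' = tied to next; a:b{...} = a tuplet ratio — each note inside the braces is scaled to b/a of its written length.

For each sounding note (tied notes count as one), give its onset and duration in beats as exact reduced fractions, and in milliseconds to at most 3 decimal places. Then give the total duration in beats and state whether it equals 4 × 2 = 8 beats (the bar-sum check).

1) 0.0ms=0b +122.449ms=2/5b
2) 122.449ms=2/5b +122.449ms=2/5b
3) 244.898ms=4/5b +122.449ms=2/5b
4) 367.347ms=6/5b +122.449ms=2/5b
5) 489.796ms=8/5b +122.449ms=2/5b
6) 612.245ms=2b +87.464ms=2/7b
7) 699.708ms=16/7b +87.464ms=2/7b
8) 787.172ms=18/7b +87.464ms=2/7b
9) 874.636ms=20/7b +87.464ms=2/7b
10) 962.099ms=22/7b +87.464ms=2/7b
11) 1049.563ms=24/7b +87.464ms=2/7b
12) 1137.026ms=26/7b +87.464ms=2/7b
13) 1224.49ms=4b +122.449ms=2/5b
14) 1346.939ms=22/5b +122.449ms=2/5b
15) 1469.388ms=24/5b +122.449ms=2/5b
16) 1591.837ms=26/5b +122.449ms=2/5b
17) 1714.286ms=28/5b +122.449ms=2/5b
18) 1836.735ms=6b +153.061ms=1/2b
19) 1989.796ms=13/2b +153.061ms=1/2b
20) 2142.857ms=7b +306.122ms=1b
Σ=8b of 8 (196bpm 2/4) — PASS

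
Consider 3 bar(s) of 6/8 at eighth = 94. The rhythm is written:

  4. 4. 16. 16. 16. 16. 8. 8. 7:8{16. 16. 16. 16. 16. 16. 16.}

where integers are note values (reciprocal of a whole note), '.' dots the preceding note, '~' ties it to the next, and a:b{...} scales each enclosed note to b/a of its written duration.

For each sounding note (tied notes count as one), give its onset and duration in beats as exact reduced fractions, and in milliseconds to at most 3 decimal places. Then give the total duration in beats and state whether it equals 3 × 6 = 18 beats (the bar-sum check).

1) 0.0ms=0b +1914.894ms=3b
2) 1914.894ms=3b +1914.894ms=3b
3) 3829.787ms=6b +478.723ms=3/4b
4) 4308.511ms=27/4b +478.723ms=3/4b
5) 4787.234ms=15/2b +478.723ms=3/4b
6) 5265.957ms=33/4b +478.723ms=3/4b
7) 5744.681ms=9b +957.447ms=3/2b
8) 6702.128ms=21/2b +957.447ms=3/2b
9) 7659.574ms=12b +547.112ms=6/7b
10) 8206.687ms=90/7b +547.112ms=6/7b
11) 8753.799ms=96/7b +547.112ms=6/7b
12) 9300.912ms=102/7b +547.112ms=6/7b
13) 9848.024ms=108/7b +547.112ms=6/7b
14) 10395.137ms=114/7b +547.112ms=6/7b
15) 10942.249ms=120/7b +547.112ms=6/7b
Σ=18b of 18 (94bpm 6/8) — PASS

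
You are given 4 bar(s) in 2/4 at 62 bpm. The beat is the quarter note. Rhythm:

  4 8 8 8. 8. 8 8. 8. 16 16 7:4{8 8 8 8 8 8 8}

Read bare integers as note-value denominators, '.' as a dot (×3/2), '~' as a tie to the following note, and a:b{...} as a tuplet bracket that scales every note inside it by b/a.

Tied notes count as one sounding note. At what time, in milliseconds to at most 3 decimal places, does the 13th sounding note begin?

note 13 onset = 46/7b = 6359.447ms

1. 0.0ms @ 0 + 967.742ms (1)
2. 967.742ms @ 1 + 483.871ms (1/2)
3. 1451.613ms @ 3/2 + 483.871ms (1/2)
4. 1935.484ms @ 2 + 725.806ms (3/4)
5. 2661.29ms @ 11/4 + 725.806ms (3/4)
6. 3387.097ms @ 7/2 + 483.871ms (1/2)
7. 3870.968ms @ 4 + 725.806ms (3/4)
8. 4596.774ms @ 19/4 + 725.806ms (3/4)
9. 5322.581ms @ 11/2 + 241.935ms (1/4)
10. 5564.516ms @ 23/4 + 241.935ms (1/4)
11. 5806.452ms @ 6 + 276.498ms (2/7)
12. 6082.949ms @ 44/7 + 276.498ms (2/7)
13. 6359.447ms @ 46/7 + 276.498ms (2/7)
14. 6635.945ms @ 48/7 + 276.498ms (2/7)
15. 6912.442ms @ 50/7 + 276.498ms (2/7)
16. 7188.94ms @ 52/7 + 276.498ms (2/7)
17. 7465.438ms @ 54/7 + 276.498ms (2/7)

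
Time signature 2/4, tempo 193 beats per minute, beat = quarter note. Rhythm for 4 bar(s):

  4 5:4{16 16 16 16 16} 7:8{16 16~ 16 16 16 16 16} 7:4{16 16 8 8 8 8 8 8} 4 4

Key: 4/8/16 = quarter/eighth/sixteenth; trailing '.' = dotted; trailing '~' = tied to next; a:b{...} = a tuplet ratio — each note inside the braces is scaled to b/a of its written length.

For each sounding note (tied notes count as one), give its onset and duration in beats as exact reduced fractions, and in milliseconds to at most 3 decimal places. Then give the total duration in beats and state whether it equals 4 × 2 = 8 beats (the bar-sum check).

1) 0.0ms=0b +310.881ms=1b
2) 310.881ms=1b +62.176ms=1/5b
3) 373.057ms=6/5b +62.176ms=1/5b
4) 435.233ms=7/5b +62.176ms=1/5b
5) 497.409ms=8/5b +62.176ms=1/5b
6) 559.585ms=9/5b +62.176ms=1/5b
7) 621.762ms=2b +88.823ms=2/7b
8) 710.585ms=16/7b +177.646ms=4/7b
9) 888.231ms=20/7b +88.823ms=2/7b
10) 977.054ms=22/7b +88.823ms=2/7b
11) 1065.877ms=24/7b +88.823ms=2/7b
12) 1154.7ms=26/7b +88.823ms=2/7b
13) 1243.523ms=4b +44.412ms=1/7b
14) 1287.935ms=29/7b +44.412ms=1/7b
15) 1332.346ms=30/7b +88.823ms=2/7b
16) 1421.17ms=32/7b +88.823ms=2/7b
17) 1509.993ms=34/7b +88.823ms=2/7b
18) 1598.816ms=36/7b +88.823ms=2/7b
19) 1687.639ms=38/7b +88.823ms=2/7b
20) 1776.462ms=40/7b +88.823ms=2/7b
21) 1865.285ms=6b +310.881ms=1b
22) 2176.166ms=7b +310.881ms=1b
Σ=8b of 8 (193bpm 2/4) — PASS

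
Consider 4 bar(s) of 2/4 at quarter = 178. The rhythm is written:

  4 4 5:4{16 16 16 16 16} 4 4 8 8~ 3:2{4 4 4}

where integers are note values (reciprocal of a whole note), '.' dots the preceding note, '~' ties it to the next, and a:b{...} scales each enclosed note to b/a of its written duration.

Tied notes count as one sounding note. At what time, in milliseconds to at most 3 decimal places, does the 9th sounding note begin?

1. 0.0ms @ 0 + 337.079ms (1)
2. 337.079ms @ 1 + 337.079ms (1)
3. 674.157ms @ 2 + 67.416ms (1/5)
4. 741.573ms @ 11/5 + 67.416ms (1/5)
5. 808.989ms @ 12/5 + 67.416ms (1/5)
6. 876.404ms @ 13/5 + 67.416ms (1/5)
7. 943.82ms @ 14/5 + 67.416ms (1/5)
8. 1011.236ms @ 3 + 337.079ms (1)
9. 1348.315ms @ 4 + 337.079ms (1)
10. 1685.393ms @ 5 + 168.539ms (1/2)
11. 1853.933ms @ 11/2 + 393.258ms (7/6)
12. 2247.191ms @ 20/3 + 224.719ms (2/3)
13. 2471.91ms @ 22/3 + 224.719ms (2/3)

note 9 onset = 4b = 1348.315ms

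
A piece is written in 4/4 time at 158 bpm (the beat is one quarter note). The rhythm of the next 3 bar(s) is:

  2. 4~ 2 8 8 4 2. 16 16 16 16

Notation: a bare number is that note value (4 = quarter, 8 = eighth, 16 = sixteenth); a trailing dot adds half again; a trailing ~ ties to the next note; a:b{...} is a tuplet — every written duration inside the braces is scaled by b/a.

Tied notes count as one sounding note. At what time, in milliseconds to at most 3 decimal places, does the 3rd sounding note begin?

1. 0.0ms @ 0 + 1139.241ms (3)
2. 1139.241ms @ 3 + 1139.241ms (3)
3. 2278.481ms @ 6 + 189.873ms (1/2)
4. 2468.354ms @ 13/2 + 189.873ms (1/2)
5. 2658.228ms @ 7 + 379.747ms (1)
6. 3037.975ms @ 8 + 1139.241ms (3)
7. 4177.215ms @ 11 + 94.937ms (1/4)
8. 4272.152ms @ 45/4 + 94.937ms (1/4)
9. 4367.089ms @ 23/2 + 94.937ms (1/4)
10. 4462.025ms @ 47/4 + 94.937ms (1/4)

note 3 onset = 6b = 2278.481ms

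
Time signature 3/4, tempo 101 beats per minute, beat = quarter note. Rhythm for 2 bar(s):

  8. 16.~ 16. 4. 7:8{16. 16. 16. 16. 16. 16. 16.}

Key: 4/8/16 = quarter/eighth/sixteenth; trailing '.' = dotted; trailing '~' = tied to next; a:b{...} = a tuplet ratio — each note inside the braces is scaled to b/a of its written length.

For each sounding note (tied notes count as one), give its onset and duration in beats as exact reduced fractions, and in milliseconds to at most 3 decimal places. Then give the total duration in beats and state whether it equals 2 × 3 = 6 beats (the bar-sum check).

1) 0.0ms=0b +445.545ms=3/4b
2) 445.545ms=3/4b +445.545ms=3/4b
3) 891.089ms=3/2b +891.089ms=3/2b
4) 1782.178ms=3b +254.597ms=3/7b
5) 2036.775ms=24/7b +254.597ms=3/7b
6) 2291.372ms=27/7b +254.597ms=3/7b
7) 2545.969ms=30/7b +254.597ms=3/7b
8) 2800.566ms=33/7b +254.597ms=3/7b
9) 3055.163ms=36/7b +254.597ms=3/7b
10) 3309.76ms=39/7b +254.597ms=3/7b
Σ=6b of 6 (101bpm 3/4) — PASS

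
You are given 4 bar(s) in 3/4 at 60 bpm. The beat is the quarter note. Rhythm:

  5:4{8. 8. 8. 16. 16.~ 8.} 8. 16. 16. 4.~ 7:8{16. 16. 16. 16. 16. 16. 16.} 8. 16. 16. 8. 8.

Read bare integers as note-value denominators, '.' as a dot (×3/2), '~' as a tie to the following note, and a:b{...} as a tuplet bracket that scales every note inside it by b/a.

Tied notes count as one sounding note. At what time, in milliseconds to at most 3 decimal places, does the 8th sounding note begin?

note 8 onset = 33/8b = 4125.0ms

1. 0.0ms @ 0 + 600.0ms (3/5)
2. 600.0ms @ 3/5 + 600.0ms (3/5)
3. 1200.0ms @ 6/5 + 600.0ms (3/5)
4. 1800.0ms @ 9/5 + 300.0ms (3/10)
5. 2100.0ms @ 21/10 + 900.0ms (9/10)
6. 3000.0ms @ 3 + 750.0ms (3/4)
7. 3750.0ms @ 15/4 + 375.0ms (3/8)
8. 4125.0ms @ 33/8 + 375.0ms (3/8)
9. 4500.0ms @ 9/2 + 1928.571ms (27/14)
10. 6428.571ms @ 45/7 + 428.571ms (3/7)
11. 6857.143ms @ 48/7 + 428.571ms (3/7)
12. 7285.714ms @ 51/7 + 428.571ms (3/7)
13. 7714.286ms @ 54/7 + 428.571ms (3/7)
14. 8142.857ms @ 57/7 + 428.571ms (3/7)
15. 8571.429ms @ 60/7 + 428.571ms (3/7)
16. 9000.0ms @ 9 + 750.0ms (3/4)
17. 9750.0ms @ 39/4 + 375.0ms (3/8)
18. 10125.0ms @ 81/8 + 375.0ms (3/8)
19. 10500.0ms @ 21/2 + 750.0ms (3/4)
20. 11250.0ms @ 45/4 + 750.0ms (3/4)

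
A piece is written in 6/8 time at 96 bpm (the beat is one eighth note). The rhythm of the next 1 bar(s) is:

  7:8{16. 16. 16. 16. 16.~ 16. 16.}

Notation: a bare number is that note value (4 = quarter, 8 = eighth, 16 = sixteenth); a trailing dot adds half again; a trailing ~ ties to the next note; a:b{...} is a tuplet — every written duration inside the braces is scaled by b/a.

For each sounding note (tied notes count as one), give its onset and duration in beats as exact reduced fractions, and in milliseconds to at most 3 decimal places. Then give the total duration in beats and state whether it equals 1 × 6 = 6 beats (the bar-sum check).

1) 0.0ms=0b +535.714ms=6/7b
2) 535.714ms=6/7b +535.714ms=6/7b
3) 1071.429ms=12/7b +535.714ms=6/7b
4) 1607.143ms=18/7b +535.714ms=6/7b
5) 2142.857ms=24/7b +1071.429ms=12/7b
6) 3214.286ms=36/7b +535.714ms=6/7b
Σ=6b of 6 (96bpm 6/8) — PASS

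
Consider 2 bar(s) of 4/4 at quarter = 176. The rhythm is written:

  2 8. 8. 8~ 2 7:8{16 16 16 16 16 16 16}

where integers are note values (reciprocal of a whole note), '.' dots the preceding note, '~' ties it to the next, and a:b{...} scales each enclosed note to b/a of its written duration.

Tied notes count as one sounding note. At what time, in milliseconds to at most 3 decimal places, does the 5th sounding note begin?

1. 0.0ms @ 0 + 681.818ms (2)
2. 681.818ms @ 2 + 255.682ms (3/4)
3. 937.5ms @ 11/4 + 255.682ms (3/4)
4. 1193.182ms @ 7/2 + 852.273ms (5/2)
5. 2045.455ms @ 6 + 97.403ms (2/7)
6. 2142.857ms @ 44/7 + 97.403ms (2/7)
7. 2240.26ms @ 46/7 + 97.403ms (2/7)
8. 2337.662ms @ 48/7 + 97.403ms (2/7)
9. 2435.065ms @ 50/7 + 97.403ms (2/7)
10. 2532.468ms @ 52/7 + 97.403ms (2/7)
11. 2629.87ms @ 54/7 + 97.403ms (2/7)

note 5 onset = 6b = 2045.455ms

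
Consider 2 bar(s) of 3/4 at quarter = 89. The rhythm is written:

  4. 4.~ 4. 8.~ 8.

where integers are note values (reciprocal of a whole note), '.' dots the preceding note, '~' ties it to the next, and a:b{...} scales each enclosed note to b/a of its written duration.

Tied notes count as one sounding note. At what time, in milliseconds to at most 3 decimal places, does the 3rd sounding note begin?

1. 0.0ms @ 0 + 1011.236ms (3/2)
2. 1011.236ms @ 3/2 + 2022.472ms (3)
3. 3033.708ms @ 9/2 + 1011.236ms (3/2)

note 3 onset = 9/2b = 3033.708ms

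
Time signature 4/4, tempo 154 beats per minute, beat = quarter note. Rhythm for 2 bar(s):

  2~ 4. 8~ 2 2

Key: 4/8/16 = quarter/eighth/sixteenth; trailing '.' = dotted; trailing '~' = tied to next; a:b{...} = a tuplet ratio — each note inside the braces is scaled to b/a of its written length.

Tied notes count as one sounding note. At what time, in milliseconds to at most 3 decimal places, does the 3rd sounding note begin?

1. 0.0ms @ 0 + 1363.636ms (7/2)
2. 1363.636ms @ 7/2 + 974.026ms (5/2)
3. 2337.662ms @ 6 + 779.221ms (2)

note 3 onset = 6b = 2337.662ms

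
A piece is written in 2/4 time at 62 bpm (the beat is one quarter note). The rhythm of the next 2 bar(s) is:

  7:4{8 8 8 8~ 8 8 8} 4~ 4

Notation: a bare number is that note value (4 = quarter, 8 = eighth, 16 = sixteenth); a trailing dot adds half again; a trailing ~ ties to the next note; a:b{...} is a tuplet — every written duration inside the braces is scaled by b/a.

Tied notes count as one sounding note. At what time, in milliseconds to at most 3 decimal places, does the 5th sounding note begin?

1. 0.0ms @ 0 + 276.498ms (2/7)
2. 276.498ms @ 2/7 + 276.498ms (2/7)
3. 552.995ms @ 4/7 + 276.498ms (2/7)
4. 829.493ms @ 6/7 + 552.995ms (4/7)
5. 1382.488ms @ 10/7 + 276.498ms (2/7)
6. 1658.986ms @ 12/7 + 276.498ms (2/7)
7. 1935.484ms @ 2 + 1935.484ms (2)

note 5 onset = 10/7b = 1382.488ms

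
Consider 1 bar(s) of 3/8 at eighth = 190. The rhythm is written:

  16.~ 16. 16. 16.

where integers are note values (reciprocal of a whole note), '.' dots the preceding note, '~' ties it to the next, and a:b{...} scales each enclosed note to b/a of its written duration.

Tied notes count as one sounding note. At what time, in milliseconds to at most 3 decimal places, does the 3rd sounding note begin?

note 3 onset = 9/4b = 710.526ms

1. 0.0ms @ 0 + 473.684ms (3/2)
2. 473.684ms @ 3/2 + 236.842ms (3/4)
3. 710.526ms @ 9/4 + 236.842ms (3/4)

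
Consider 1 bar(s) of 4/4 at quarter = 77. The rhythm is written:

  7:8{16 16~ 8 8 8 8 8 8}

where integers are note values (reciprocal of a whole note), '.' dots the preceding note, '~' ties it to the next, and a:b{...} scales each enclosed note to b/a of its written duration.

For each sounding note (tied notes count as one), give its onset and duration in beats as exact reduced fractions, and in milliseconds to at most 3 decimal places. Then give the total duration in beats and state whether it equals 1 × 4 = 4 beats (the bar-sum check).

1) 0.0ms=0b +222.635ms=2/7b
2) 222.635ms=2/7b +667.904ms=6/7b
3) 890.538ms=8/7b +445.269ms=4/7b
4) 1335.807ms=12/7b +445.269ms=4/7b
5) 1781.076ms=16/7b +445.269ms=4/7b
6) 2226.345ms=20/7b +445.269ms=4/7b
7) 2671.614ms=24/7b +445.269ms=4/7b
Σ=4b of 4 (77bpm 4/4) — PASS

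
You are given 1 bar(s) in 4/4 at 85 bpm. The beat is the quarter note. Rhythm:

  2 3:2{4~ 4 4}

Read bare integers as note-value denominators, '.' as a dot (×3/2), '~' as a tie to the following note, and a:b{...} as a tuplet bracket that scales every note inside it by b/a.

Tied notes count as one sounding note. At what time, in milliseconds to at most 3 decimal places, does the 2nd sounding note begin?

note 2 onset = 2b = 1411.765ms

1. 0.0ms @ 0 + 1411.765ms (2)
2. 1411.765ms @ 2 + 941.176ms (4/3)
3. 2352.941ms @ 10/3 + 470.588ms (2/3)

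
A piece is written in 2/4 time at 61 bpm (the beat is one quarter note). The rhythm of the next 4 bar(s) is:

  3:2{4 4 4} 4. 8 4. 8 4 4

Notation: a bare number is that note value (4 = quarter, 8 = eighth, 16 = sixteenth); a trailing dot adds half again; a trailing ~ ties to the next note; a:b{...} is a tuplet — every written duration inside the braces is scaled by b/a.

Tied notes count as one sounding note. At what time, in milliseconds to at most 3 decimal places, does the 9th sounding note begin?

note 9 onset = 7b = 6885.246ms

1. 0.0ms @ 0 + 655.738ms (2/3)
2. 655.738ms @ 2/3 + 655.738ms (2/3)
3. 1311.475ms @ 4/3 + 655.738ms (2/3)
4. 1967.213ms @ 2 + 1475.41ms (3/2)
5. 3442.623ms @ 7/2 + 491.803ms (1/2)
6. 3934.426ms @ 4 + 1475.41ms (3/2)
7. 5409.836ms @ 11/2 + 491.803ms (1/2)
8. 5901.639ms @ 6 + 983.607ms (1)
9. 6885.246ms @ 7 + 983.607ms (1)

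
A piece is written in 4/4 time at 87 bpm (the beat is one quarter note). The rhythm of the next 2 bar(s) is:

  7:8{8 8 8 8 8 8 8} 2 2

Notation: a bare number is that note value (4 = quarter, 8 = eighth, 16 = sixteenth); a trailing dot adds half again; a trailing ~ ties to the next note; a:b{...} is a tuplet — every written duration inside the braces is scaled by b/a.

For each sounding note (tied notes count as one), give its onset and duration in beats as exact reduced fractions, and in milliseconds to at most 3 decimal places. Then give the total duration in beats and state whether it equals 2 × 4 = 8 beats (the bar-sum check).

1) 0.0ms=0b +394.089ms=4/7b
2) 394.089ms=4/7b +394.089ms=4/7b
3) 788.177ms=8/7b +394.089ms=4/7b
4) 1182.266ms=12/7b +394.089ms=4/7b
5) 1576.355ms=16/7b +394.089ms=4/7b
6) 1970.443ms=20/7b +394.089ms=4/7b
7) 2364.532ms=24/7b +394.089ms=4/7b
8) 2758.621ms=4b +1379.31ms=2b
9) 4137.931ms=6b +1379.31ms=2b
Σ=8b of 8 (87bpm 4/4) — PASS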